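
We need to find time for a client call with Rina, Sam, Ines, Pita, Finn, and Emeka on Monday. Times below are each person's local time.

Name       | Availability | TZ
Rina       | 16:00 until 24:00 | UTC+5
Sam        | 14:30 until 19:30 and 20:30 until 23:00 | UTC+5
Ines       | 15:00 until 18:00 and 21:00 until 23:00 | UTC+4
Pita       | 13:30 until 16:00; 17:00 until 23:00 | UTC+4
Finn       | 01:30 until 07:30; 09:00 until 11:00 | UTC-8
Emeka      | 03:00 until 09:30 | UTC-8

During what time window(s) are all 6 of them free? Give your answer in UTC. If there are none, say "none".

11:00-12:00, 13:00-14:00, 17:00-17:30

Rina in UTC: 11:00-19:00 (subtract 5h to convert from UTC+5).
Sam in UTC: 09:30-14:30, 15:30-18:00 (subtract 5h to convert from UTC+5).
Ines in UTC: 11:00-14:00, 17:00-19:00 (subtract 4h to convert from UTC+4).
Pita in UTC: 09:30-12:00, 13:00-19:00 (subtract 4h to convert from UTC+4).
Finn in UTC: 09:30-15:30, 17:00-19:00 (add 8h to convert from UTC-8).
Emeka in UTC: 11:00-17:30 (add 8h to convert from UTC-8).
Rina ∩ Sam: 11:00-14:30, 15:30-18:00.
Rina ∩ Sam ∩ Ines: 11:00-14:00, 17:00-18:00.
Rina ∩ Sam ∩ Ines ∩ Pita: 11:00-12:00, 13:00-14:00, 17:00-18:00.
Rina ∩ Sam ∩ Ines ∩ Pita ∩ Finn: 11:00-12:00, 13:00-14:00, 17:00-18:00.
Rina ∩ Sam ∩ Ines ∩ Pita ∩ Finn ∩ Emeka: 11:00-12:00, 13:00-14:00, 17:00-17:30.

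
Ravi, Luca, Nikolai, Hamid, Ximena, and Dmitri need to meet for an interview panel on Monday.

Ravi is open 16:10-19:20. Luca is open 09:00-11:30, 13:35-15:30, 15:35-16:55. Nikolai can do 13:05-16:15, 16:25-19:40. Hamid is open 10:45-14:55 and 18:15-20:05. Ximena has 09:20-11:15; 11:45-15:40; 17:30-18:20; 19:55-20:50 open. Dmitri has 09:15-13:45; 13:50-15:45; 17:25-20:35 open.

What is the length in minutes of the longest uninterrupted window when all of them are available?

0

Ravi ∩ Luca: 16:10-16:55.
Ravi ∩ Luca ∩ Nikolai: 16:10-16:15, 16:25-16:55.
Ravi ∩ Luca ∩ Nikolai ∩ Hamid: ∅.
Ravi ∩ Luca ∩ Nikolai ∩ Hamid ∩ Ximena: ∅.
Ravi ∩ Luca ∩ Nikolai ∩ Hamid ∩ Ximena ∩ Dmitri: ∅.
There is no time when everyone is free.
No common window exists, so the longest block is 0 minutes.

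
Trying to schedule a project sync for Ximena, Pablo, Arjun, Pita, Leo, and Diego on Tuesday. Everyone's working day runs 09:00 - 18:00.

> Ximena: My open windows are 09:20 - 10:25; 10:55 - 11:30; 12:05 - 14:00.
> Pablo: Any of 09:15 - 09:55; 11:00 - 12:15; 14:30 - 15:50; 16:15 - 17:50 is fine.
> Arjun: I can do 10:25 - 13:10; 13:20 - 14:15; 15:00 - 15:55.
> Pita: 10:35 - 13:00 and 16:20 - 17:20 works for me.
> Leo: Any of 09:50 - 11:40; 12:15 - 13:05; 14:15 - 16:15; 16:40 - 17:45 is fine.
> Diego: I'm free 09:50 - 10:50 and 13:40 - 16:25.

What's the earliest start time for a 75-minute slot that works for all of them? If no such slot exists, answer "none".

Ximena ∩ Pablo: 09:20-09:55, 11:00-11:30, 12:05-12:15.
Ximena ∩ Pablo ∩ Arjun: 11:00-11:30, 12:05-12:15.
Ximena ∩ Pablo ∩ Arjun ∩ Pita: 11:00-11:30, 12:05-12:15.
Ximena ∩ Pablo ∩ Arjun ∩ Pita ∩ Leo: 11:00-11:30.
Ximena ∩ Pablo ∩ Arjun ∩ Pita ∩ Leo ∩ Diego: ∅.
There is no time when everyone is free.
No common window is at least 75 minutes long.

none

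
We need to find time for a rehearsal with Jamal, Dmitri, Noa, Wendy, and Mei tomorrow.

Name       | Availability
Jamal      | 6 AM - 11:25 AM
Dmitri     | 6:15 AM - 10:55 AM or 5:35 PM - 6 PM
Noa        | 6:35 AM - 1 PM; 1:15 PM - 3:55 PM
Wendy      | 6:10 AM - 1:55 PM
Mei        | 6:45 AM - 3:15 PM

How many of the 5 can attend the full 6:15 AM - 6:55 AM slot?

Jamal, Dmitri, and Wendy can make the full 06:15-06:55 slot — that's 3.

3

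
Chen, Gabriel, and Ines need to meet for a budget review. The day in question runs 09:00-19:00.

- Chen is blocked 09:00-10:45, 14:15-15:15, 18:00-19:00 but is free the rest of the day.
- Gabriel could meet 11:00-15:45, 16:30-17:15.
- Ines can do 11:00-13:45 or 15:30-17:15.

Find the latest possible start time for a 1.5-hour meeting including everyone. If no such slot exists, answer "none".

Chen free: 10:45-14:15, 15:15-18:00 (invert busy blocks within the working day).
Gabriel free: 11:00-15:45, 16:30-17:15.
Ines free: 11:00-13:45, 15:30-17:15.
Chen ∩ Gabriel: 11:00-14:15, 15:15-15:45, 16:30-17:15.
Chen ∩ Gabriel ∩ Ines: 11:00-13:45, 15:30-15:45, 16:30-17:15.
So the common availability across everyone is 11:00-13:45, 15:30-15:45, 16:30-17:15.
The last common window of at least 90 minutes is 11:00-13:45; a 90-minute meeting can start as late as 12:15 and still end by 13:45.

12:15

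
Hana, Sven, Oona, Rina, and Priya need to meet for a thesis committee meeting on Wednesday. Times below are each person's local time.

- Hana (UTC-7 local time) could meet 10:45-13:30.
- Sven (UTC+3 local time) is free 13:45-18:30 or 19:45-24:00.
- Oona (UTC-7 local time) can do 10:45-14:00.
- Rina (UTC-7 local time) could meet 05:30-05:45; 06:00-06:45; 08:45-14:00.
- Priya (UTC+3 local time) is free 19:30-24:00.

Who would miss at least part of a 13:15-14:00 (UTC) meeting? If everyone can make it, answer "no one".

Hana in UTC: 17:45-20:30 (add 7h to convert from UTC-7).
Sven in UTC: 10:45-15:30, 16:45-21:00 (subtract 3h to convert from UTC+3).
Oona in UTC: 17:45-21:00 (add 7h to convert from UTC-7).
Rina in UTC: 12:30-12:45, 13:00-13:45, 15:45-21:00 (add 7h to convert from UTC-7).
Priya in UTC: 16:30-21:00 (subtract 3h to convert from UTC+3).
Hana: not fully free for 13:15-14:00. Sven: free for 13:15-14:00. Oona: not fully free for 13:15-14:00. Rina: not fully free for 13:15-14:00. Priya: not fully free for 13:15-14:00.

Hana, Oona, Priya, Rina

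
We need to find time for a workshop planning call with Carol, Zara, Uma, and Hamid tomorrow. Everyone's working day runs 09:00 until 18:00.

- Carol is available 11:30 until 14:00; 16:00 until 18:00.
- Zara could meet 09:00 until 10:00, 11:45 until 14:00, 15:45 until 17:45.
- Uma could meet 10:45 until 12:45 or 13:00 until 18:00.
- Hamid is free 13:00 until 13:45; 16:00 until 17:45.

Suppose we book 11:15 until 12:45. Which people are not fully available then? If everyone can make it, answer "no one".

Carol: not fully free for 11:15-12:45. Zara: not fully free for 11:15-12:45. Uma: free for 11:15-12:45. Hamid: not fully free for 11:15-12:45.

Carol, Hamid, Zara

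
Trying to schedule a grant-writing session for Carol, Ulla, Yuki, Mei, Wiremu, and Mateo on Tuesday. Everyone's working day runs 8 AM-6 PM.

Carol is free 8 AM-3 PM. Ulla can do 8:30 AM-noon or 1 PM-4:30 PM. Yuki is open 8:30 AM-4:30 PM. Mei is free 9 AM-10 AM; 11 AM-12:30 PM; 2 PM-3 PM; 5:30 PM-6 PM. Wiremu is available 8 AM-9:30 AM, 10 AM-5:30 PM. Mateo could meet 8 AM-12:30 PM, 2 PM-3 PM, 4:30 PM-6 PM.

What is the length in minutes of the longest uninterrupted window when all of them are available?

Carol ∩ Ulla: 08:30-12:00, 13:00-15:00.
Carol ∩ Ulla ∩ Yuki: 08:30-12:00, 13:00-15:00.
Carol ∩ Ulla ∩ Yuki ∩ Mei: 09:00-10:00, 11:00-12:00, 14:00-15:00.
Carol ∩ Ulla ∩ Yuki ∩ Mei ∩ Wiremu: 09:00-09:30, 11:00-12:00, 14:00-15:00.
Carol ∩ Ulla ∩ Yuki ∩ Mei ∩ Wiremu ∩ Mateo: 09:00-09:30, 11:00-12:00, 14:00-15:00.
So the common availability across everyone is 09:00-09:30, 11:00-12:00, 14:00-15:00.
The longest is 11:00-12:00 at 60 minutes.

60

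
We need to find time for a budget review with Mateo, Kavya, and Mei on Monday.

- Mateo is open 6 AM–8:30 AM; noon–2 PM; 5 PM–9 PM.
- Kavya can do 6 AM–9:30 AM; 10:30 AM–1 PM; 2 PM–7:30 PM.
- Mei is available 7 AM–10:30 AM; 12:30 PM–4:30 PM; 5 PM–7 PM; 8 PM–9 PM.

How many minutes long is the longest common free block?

Mateo ∩ Kavya: 06:00-08:30, 12:00-13:00, 17:00-19:30.
Mateo ∩ Kavya ∩ Mei: 07:00-08:30, 12:30-13:00, 17:00-19:00.
The longest is 17:00-19:00 at 120 minutes.

120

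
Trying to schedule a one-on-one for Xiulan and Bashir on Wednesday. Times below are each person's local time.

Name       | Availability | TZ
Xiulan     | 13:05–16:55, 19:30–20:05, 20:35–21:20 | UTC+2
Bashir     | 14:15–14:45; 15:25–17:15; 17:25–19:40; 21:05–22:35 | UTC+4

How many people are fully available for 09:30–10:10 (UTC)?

Xiulan in UTC: 11:05-14:55, 17:30-18:05, 18:35-19:20 (subtract 2h to convert from UTC+2).
Bashir in UTC: 10:15-10:45, 11:25-13:15, 13:25-15:40, 17:05-18:35 (subtract 4h to convert from UTC+4).
nobody can make the full 09:30-10:10 slot — that's 0.

0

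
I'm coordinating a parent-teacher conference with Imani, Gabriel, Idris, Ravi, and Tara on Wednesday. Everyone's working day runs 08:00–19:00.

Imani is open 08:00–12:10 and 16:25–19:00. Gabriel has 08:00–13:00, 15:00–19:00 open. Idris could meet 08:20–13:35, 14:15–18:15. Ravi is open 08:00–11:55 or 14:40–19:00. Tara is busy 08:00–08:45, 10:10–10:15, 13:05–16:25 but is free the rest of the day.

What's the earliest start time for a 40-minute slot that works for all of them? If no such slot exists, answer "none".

Imani free: 08:00-12:10, 16:25-19:00.
Gabriel free: 08:00-13:00, 15:00-19:00.
Idris free: 08:20-13:35, 14:15-18:15.
Ravi free: 08:00-11:55, 14:40-19:00.
Tara free: 08:45-10:10, 10:15-13:05, 16:25-19:00 (invert busy blocks within the working day).
Imani ∩ Gabriel: 08:00-12:10, 16:25-19:00.
Imani ∩ Gabriel ∩ Idris: 08:20-12:10, 16:25-18:15.
Imani ∩ Gabriel ∩ Idris ∩ Ravi: 08:20-11:55, 16:25-18:15.
Imani ∩ Gabriel ∩ Idris ∩ Ravi ∩ Tara: 08:45-10:10, 10:15-11:55, 16:25-18:15.
So the common availability across everyone is 08:45-10:10, 10:15-11:55, 16:25-18:15.
The first common window of at least 40 minutes is 08:45-10:10, so the earliest start is 08:45.

08:45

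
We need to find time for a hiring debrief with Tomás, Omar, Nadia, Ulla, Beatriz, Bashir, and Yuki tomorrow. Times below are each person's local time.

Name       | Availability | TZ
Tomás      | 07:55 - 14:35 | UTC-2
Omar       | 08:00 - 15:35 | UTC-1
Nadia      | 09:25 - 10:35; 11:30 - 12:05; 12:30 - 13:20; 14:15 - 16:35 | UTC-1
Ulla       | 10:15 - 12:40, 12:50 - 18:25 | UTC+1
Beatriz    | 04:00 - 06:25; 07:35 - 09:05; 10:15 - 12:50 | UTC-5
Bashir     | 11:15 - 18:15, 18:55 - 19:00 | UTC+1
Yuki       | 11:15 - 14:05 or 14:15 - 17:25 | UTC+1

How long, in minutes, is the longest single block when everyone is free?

70

Tomás in UTC: 09:55-16:35 (add 2h to convert from UTC-2).
Omar in UTC: 09:00-16:35 (add 1h to convert from UTC-1).
Nadia in UTC: 10:25-11:35, 12:30-13:05, 13:30-14:20, 15:15-17:35 (add 1h to convert from UTC-1).
Ulla in UTC: 09:15-11:40, 11:50-17:25 (subtract 1h to convert from UTC+1).
Beatriz in UTC: 09:00-11:25, 12:35-14:05, 15:15-17:50 (add 5h to convert from UTC-5).
Bashir in UTC: 10:15-17:15, 17:55-18:00 (subtract 1h to convert from UTC+1).
Yuki in UTC: 10:15-13:05, 13:15-16:25 (subtract 1h to convert from UTC+1).
Tomás ∩ Omar: 09:55-16:35.
Tomás ∩ Omar ∩ Nadia: 10:25-11:35, 12:30-13:05, 13:30-14:20, 15:15-16:35.
Tomás ∩ Omar ∩ Nadia ∩ Ulla: 10:25-11:35, 12:30-13:05, 13:30-14:20, 15:15-16:35.
Tomás ∩ Omar ∩ Nadia ∩ Ulla ∩ Beatriz: 10:25-11:25, 12:35-13:05, 13:30-14:05, 15:15-16:35.
Tomás ∩ Omar ∩ Nadia ∩ Ulla ∩ Beatriz ∩ Bashir: 10:25-11:25, 12:35-13:05, 13:30-14:05, 15:15-16:35.
Tomás ∩ Omar ∩ Nadia ∩ Ulla ∩ Beatriz ∩ Bashir ∩ Yuki: 10:25-11:25, 12:35-13:05, 13:30-14:05, 15:15-16:25.
Those are the intersection windows.
The longest is 15:15-16:25 at 70 minutes.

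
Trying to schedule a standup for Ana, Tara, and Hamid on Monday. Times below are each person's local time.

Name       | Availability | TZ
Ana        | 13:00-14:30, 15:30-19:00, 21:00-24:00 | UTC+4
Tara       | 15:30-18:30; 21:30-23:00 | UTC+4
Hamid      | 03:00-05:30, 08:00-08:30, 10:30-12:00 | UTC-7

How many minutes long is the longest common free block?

90

Ana in UTC: 09:00-10:30, 11:30-15:00, 17:00-20:00 (subtract 4h to convert from UTC+4).
Tara in UTC: 11:30-14:30, 17:30-19:00 (subtract 4h to convert from UTC+4).
Hamid in UTC: 10:00-12:30, 15:00-15:30, 17:30-19:00 (add 7h to convert from UTC-7).
Ana ∩ Tara: 11:30-14:30, 17:30-19:00.
Ana ∩ Tara ∩ Hamid: 11:30-12:30, 17:30-19:00.
Those are the intersection windows.
The longest is 17:30-19:00 at 90 minutes.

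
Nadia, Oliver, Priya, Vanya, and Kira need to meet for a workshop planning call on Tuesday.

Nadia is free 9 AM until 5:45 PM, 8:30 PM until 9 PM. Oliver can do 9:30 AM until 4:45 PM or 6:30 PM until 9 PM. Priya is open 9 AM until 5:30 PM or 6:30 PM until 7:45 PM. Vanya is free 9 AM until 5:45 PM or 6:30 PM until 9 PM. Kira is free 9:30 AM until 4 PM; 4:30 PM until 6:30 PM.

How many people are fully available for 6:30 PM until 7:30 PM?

3

Oliver, Priya, and Vanya can make the full 18:30-19:30 slot — that's 3.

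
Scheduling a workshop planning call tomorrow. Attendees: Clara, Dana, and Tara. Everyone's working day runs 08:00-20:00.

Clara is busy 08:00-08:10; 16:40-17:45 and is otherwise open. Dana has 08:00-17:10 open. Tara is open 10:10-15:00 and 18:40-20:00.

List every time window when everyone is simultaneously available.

Clara free: 08:10-16:40, 17:45-20:00 (invert busy blocks within the working day).
Dana free: 08:00-17:10.
Tara free: 10:10-15:00, 18:40-20:00.
Clara ∩ Dana: 08:10-16:40.
Clara ∩ Dana ∩ Tara: 10:10-15:00.
Those are the intersection windows.

10:10-15:00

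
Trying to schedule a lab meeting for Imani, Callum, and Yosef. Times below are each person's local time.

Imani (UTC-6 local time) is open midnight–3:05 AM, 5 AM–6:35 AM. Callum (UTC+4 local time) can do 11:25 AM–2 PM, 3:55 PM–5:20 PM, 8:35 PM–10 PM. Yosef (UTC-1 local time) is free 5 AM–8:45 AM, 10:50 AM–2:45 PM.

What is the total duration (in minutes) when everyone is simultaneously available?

140

Imani in UTC: 06:00-09:05, 11:00-12:35 (add 6h to convert from UTC-6).
Callum in UTC: 07:25-10:00, 11:55-13:20, 16:35-18:00 (subtract 4h to convert from UTC+4).
Yosef in UTC: 06:00-09:45, 11:50-15:45 (add 1h to convert from UTC-1).
Imani ∩ Callum: 07:25-09:05, 11:55-12:35.
Imani ∩ Callum ∩ Yosef: 07:25-09:05, 11:55-12:35.
Summing the common windows: 100 + 40 = 140 minutes.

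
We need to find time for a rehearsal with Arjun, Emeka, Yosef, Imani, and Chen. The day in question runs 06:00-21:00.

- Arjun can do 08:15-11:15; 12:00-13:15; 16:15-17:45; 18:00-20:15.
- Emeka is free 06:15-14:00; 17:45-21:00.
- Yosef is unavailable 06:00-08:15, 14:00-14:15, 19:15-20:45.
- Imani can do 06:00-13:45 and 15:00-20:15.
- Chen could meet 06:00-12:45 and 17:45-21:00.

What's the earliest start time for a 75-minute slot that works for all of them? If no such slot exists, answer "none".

Arjun free: 08:15-11:15, 12:00-13:15, 16:15-17:45, 18:00-20:15.
Emeka free: 06:15-14:00, 17:45-21:00.
Yosef free: 08:15-14:00, 14:15-19:15, 20:45-21:00 (invert busy blocks within the working day).
Imani free: 06:00-13:45, 15:00-20:15.
Chen free: 06:00-12:45, 17:45-21:00.
Arjun ∩ Emeka: 08:15-11:15, 12:00-13:15, 18:00-20:15.
Arjun ∩ Emeka ∩ Yosef: 08:15-11:15, 12:00-13:15, 18:00-19:15.
Arjun ∩ Emeka ∩ Yosef ∩ Imani: 08:15-11:15, 12:00-13:15, 18:00-19:15.
Arjun ∩ Emeka ∩ Yosef ∩ Imani ∩ Chen: 08:15-11:15, 12:00-12:45, 18:00-19:15.
The first common window of at least 75 minutes is 08:15-11:15, so the earliest start is 08:15.

08:15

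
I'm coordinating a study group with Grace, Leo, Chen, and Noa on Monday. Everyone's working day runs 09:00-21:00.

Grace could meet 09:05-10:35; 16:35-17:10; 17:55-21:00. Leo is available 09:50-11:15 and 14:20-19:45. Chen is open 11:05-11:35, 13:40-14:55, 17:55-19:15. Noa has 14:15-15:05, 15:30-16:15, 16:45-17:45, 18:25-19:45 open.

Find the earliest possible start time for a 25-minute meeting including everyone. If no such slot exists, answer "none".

18:25

Grace ∩ Leo: 09:50-10:35, 16:35-17:10, 17:55-19:45.
Grace ∩ Leo ∩ Chen: 17:55-19:15.
Grace ∩ Leo ∩ Chen ∩ Noa: 18:25-19:15.
So the common availability across everyone is 18:25-19:15.
The first common window of at least 25 minutes is 18:25-19:15, so the earliest start is 18:25.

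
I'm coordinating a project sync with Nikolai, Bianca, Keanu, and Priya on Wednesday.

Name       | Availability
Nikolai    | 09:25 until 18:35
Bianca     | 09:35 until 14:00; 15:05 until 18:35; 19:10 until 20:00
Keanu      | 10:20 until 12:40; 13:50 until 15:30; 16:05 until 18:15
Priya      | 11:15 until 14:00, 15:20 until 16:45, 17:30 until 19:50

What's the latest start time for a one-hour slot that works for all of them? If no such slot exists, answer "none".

Nikolai ∩ Bianca: 09:35-14:00, 15:05-18:35.
Nikolai ∩ Bianca ∩ Keanu: 10:20-12:40, 13:50-14:00, 15:05-15:30, 16:05-18:15.
Nikolai ∩ Bianca ∩ Keanu ∩ Priya: 11:15-12:40, 13:50-14:00, 15:20-15:30, 16:05-16:45, 17:30-18:15.
Those are the intersection windows.
The last common window of at least 60 minutes is 11:15-12:40; a 60-minute meeting can start as late as 11:40 and still end by 12:40.

11:40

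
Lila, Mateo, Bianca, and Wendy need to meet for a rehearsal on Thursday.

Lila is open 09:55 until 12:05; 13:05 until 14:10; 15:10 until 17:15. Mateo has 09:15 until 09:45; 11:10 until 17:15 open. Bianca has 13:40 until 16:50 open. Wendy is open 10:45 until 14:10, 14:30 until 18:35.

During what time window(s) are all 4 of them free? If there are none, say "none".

Lila ∩ Mateo: 11:10-12:05, 13:05-14:10, 15:10-17:15.
Lila ∩ Mateo ∩ Bianca: 13:40-14:10, 15:10-16:50.
Lila ∩ Mateo ∩ Bianca ∩ Wendy: 13:40-14:10, 15:10-16:50.

13:40-14:10, 15:10-16:50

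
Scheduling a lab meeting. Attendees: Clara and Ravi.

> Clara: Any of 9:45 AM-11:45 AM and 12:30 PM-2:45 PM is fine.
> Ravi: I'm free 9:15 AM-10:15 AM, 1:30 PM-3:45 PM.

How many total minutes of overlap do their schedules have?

105

Clara ∩ Ravi: 09:45-10:15, 13:30-14:45.
So the common availability across everyone is 09:45-10:15, 13:30-14:45.
Summing the common windows: 30 + 75 = 105 minutes.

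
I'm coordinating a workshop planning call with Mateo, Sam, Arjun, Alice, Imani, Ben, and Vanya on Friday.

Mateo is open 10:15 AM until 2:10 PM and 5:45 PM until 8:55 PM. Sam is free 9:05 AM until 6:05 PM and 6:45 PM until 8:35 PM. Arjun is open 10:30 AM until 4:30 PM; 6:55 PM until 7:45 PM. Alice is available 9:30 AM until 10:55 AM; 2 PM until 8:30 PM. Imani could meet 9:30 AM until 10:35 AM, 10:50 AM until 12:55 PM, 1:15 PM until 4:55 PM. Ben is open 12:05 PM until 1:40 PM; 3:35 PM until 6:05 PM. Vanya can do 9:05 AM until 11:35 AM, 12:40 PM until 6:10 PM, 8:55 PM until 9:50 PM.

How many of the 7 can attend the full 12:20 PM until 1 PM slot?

4

Mateo, Sam, Arjun, and Ben can make the full 12:20-13:00 slot — that's 4.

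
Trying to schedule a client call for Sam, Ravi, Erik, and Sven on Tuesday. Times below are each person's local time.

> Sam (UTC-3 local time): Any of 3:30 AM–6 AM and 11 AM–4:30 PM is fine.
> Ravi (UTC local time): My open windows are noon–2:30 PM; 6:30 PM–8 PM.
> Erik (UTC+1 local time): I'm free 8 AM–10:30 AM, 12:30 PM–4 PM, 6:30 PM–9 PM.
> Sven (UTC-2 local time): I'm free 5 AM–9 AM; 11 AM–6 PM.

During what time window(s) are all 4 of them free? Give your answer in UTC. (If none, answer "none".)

Sam in UTC: 06:30-09:00, 14:00-19:30 (add 3h to convert from UTC-3).
Ravi in UTC: 12:00-14:30, 18:30-20:00.
Erik in UTC: 07:00-09:30, 11:30-15:00, 17:30-20:00 (subtract 1h to convert from UTC+1).
Sven in UTC: 07:00-11:00, 13:00-20:00 (add 2h to convert from UTC-2).
Sam ∩ Ravi: 14:00-14:30, 18:30-19:30.
Sam ∩ Ravi ∩ Erik: 14:00-14:30, 18:30-19:30.
Sam ∩ Ravi ∩ Erik ∩ Sven: 14:00-14:30, 18:30-19:30.

14:00-14:30, 18:30-19:30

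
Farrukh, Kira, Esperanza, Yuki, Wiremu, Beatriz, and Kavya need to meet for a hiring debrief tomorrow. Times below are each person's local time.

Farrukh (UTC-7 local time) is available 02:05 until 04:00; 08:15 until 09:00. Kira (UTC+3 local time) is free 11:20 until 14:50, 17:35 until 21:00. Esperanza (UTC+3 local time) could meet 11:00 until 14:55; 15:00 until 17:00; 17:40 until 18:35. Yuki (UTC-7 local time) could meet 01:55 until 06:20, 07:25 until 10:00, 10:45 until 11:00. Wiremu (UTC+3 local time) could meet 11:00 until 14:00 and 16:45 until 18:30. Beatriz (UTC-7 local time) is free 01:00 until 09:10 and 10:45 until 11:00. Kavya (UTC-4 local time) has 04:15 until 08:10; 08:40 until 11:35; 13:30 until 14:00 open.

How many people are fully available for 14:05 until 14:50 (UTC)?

Farrukh in UTC: 09:05-11:00, 15:15-16:00 (add 7h to convert from UTC-7).
Kira in UTC: 08:20-11:50, 14:35-18:00 (subtract 3h to convert from UTC+3).
Esperanza in UTC: 08:00-11:55, 12:00-14:00, 14:40-15:35 (subtract 3h to convert from UTC+3).
Yuki in UTC: 08:55-13:20, 14:25-17:00, 17:45-18:00 (add 7h to convert from UTC-7).
Wiremu in UTC: 08:00-11:00, 13:45-15:30 (subtract 3h to convert from UTC+3).
Beatriz in UTC: 08:00-16:10, 17:45-18:00 (add 7h to convert from UTC-7).
Kavya in UTC: 08:15-12:10, 12:40-15:35, 17:30-18:00 (add 4h to convert from UTC-4).
Wiremu, Beatriz, and Kavya can make the full 14:05-14:50 slot — that's 3.

3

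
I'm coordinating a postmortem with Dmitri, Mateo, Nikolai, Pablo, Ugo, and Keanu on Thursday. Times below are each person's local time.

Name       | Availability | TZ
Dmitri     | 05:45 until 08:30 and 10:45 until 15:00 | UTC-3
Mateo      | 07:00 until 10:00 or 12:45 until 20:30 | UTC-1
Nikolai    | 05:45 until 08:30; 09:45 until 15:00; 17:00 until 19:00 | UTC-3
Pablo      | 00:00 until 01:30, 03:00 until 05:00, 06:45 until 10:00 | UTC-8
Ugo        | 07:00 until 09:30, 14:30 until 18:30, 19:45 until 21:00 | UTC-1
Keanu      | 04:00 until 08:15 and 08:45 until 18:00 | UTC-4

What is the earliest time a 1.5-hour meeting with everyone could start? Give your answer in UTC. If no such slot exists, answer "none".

Dmitri in UTC: 08:45-11:30, 13:45-18:00 (add 3h to convert from UTC-3).
Mateo in UTC: 08:00-11:00, 13:45-21:30 (add 1h to convert from UTC-1).
Nikolai in UTC: 08:45-11:30, 12:45-18:00, 20:00-22:00 (add 3h to convert from UTC-3).
Pablo in UTC: 08:00-09:30, 11:00-13:00, 14:45-18:00 (add 8h to convert from UTC-8).
Ugo in UTC: 08:00-10:30, 15:30-19:30, 20:45-22:00 (add 1h to convert from UTC-1).
Keanu in UTC: 08:00-12:15, 12:45-22:00 (add 4h to convert from UTC-4).
Dmitri ∩ Mateo: 08:45-11:00, 13:45-18:00.
Dmitri ∩ Mateo ∩ Nikolai: 08:45-11:00, 13:45-18:00.
Dmitri ∩ Mateo ∩ Nikolai ∩ Pablo: 08:45-09:30, 14:45-18:00.
Dmitri ∩ Mateo ∩ Nikolai ∩ Pablo ∩ Ugo: 08:45-09:30, 15:30-18:00.
Dmitri ∩ Mateo ∩ Nikolai ∩ Pablo ∩ Ugo ∩ Keanu: 08:45-09:30, 15:30-18:00.
Those are the intersection windows.
The first common window of at least 90 minutes is 15:30-18:00, so the earliest start is 15:30.

15:30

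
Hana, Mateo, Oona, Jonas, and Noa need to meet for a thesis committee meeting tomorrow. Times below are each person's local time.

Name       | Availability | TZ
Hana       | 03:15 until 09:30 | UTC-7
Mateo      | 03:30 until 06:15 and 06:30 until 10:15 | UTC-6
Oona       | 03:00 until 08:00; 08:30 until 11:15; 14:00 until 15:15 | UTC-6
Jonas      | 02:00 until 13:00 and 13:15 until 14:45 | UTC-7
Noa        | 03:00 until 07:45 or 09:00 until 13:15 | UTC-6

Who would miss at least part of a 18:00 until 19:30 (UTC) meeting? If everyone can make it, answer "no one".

Hana in UTC: 10:15-16:30 (add 7h to convert from UTC-7).
Mateo in UTC: 09:30-12:15, 12:30-16:15 (add 6h to convert from UTC-6).
Oona in UTC: 09:00-14:00, 14:30-17:15, 20:00-21:15 (add 6h to convert from UTC-6).
Jonas in UTC: 09:00-20:00, 20:15-21:45 (add 7h to convert from UTC-7).
Noa in UTC: 09:00-13:45, 15:00-19:15 (add 6h to convert from UTC-6).
Hana: not fully free for 18:00-19:30. Mateo: not fully free for 18:00-19:30. Oona: not fully free for 18:00-19:30. Jonas: free for 18:00-19:30. Noa: not fully free for 18:00-19:30.

Hana, Mateo, Noa, Oona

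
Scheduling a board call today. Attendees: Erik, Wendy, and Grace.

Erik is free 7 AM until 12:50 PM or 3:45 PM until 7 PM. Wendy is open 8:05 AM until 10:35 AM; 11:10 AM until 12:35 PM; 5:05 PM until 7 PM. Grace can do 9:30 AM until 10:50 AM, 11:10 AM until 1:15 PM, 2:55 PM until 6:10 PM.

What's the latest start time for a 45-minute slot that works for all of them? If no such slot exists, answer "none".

Erik ∩ Wendy: 08:05-10:35, 11:10-12:35, 17:05-19:00.
Erik ∩ Wendy ∩ Grace: 09:30-10:35, 11:10-12:35, 17:05-18:10.
The last common window of at least 45 minutes is 17:05-18:10; a 45-minute meeting can start as late as 17:25 and still end by 18:10.

17:25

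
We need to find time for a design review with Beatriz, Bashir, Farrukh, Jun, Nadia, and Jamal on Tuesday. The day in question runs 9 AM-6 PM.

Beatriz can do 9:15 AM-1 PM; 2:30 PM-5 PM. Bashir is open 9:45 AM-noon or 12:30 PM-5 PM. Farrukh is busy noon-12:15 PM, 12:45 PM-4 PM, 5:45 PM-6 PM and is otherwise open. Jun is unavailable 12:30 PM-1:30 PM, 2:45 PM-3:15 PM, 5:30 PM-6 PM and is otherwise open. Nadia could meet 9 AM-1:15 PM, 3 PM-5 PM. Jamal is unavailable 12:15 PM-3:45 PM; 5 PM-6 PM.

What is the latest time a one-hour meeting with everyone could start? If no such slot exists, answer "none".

Beatriz free: 09:15-13:00, 14:30-17:00.
Bashir free: 09:45-12:00, 12:30-17:00.
Farrukh free: 09:00-12:00, 12:15-12:45, 16:00-17:45 (invert busy blocks within the working day).
Jun free: 09:00-12:30, 13:30-14:45, 15:15-17:30 (invert busy blocks within the working day).
Nadia free: 09:00-13:15, 15:00-17:00.
Jamal free: 09:00-12:15, 15:45-17:00 (invert busy blocks within the working day).
Beatriz ∩ Bashir: 09:45-12:00, 12:30-13:00, 14:30-17:00.
Beatriz ∩ Bashir ∩ Farrukh: 09:45-12:00, 12:30-12:45, 16:00-17:00.
Beatriz ∩ Bashir ∩ Farrukh ∩ Jun: 09:45-12:00, 16:00-17:00.
Beatriz ∩ Bashir ∩ Farrukh ∩ Jun ∩ Nadia: 09:45-12:00, 16:00-17:00.
Beatriz ∩ Bashir ∩ Farrukh ∩ Jun ∩ Nadia ∩ Jamal: 09:45-12:00, 16:00-17:00.
The last common window of at least 60 minutes is 16:00-17:00; a 60-minute meeting can start as late as 16:00 and still end by 17:00.

16:00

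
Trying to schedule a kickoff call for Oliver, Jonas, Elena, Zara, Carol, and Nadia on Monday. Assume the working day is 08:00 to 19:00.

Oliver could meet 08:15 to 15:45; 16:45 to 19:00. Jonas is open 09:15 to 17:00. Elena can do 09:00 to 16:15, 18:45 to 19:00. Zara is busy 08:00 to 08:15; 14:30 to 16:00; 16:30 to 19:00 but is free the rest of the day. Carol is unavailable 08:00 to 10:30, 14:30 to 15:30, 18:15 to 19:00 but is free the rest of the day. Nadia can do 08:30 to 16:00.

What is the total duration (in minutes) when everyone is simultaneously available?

240

Oliver free: 08:15-15:45, 16:45-19:00.
Jonas free: 09:15-17:00.
Elena free: 09:00-16:15, 18:45-19:00.
Zara free: 08:15-14:30, 16:00-16:30 (invert busy blocks within the working day).
Carol free: 10:30-14:30, 15:30-18:15 (invert busy blocks within the working day).
Nadia free: 08:30-16:00.
Oliver ∩ Jonas: 09:15-15:45, 16:45-17:00.
Oliver ∩ Jonas ∩ Elena: 09:15-15:45.
Oliver ∩ Jonas ∩ Elena ∩ Zara: 09:15-14:30.
Oliver ∩ Jonas ∩ Elena ∩ Zara ∩ Carol: 10:30-14:30.
Oliver ∩ Jonas ∩ Elena ∩ Zara ∩ Carol ∩ Nadia: 10:30-14:30.
That's a single block of 240 minutes.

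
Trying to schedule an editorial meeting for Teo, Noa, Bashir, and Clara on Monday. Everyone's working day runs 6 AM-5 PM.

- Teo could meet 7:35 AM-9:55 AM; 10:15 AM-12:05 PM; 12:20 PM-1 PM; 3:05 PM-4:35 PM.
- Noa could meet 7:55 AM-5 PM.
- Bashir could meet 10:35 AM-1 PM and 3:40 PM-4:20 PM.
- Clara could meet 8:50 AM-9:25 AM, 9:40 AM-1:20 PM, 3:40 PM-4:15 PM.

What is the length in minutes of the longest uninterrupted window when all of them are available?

Teo ∩ Noa: 07:55-09:55, 10:15-12:05, 12:20-13:00, 15:05-16:35.
Teo ∩ Noa ∩ Bashir: 10:35-12:05, 12:20-13:00, 15:40-16:20.
Teo ∩ Noa ∩ Bashir ∩ Clara: 10:35-12:05, 12:20-13:00, 15:40-16:15.
The longest is 10:35-12:05 at 90 minutes.

90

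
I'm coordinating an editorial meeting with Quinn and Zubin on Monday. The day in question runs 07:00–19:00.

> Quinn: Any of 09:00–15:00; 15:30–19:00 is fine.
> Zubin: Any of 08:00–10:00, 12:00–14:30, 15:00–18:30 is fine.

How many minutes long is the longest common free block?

Quinn ∩ Zubin: 09:00-10:00, 12:00-14:30, 15:30-18:30.
So the common availability across everyone is 09:00-10:00, 12:00-14:30, 15:30-18:30.
The longest is 15:30-18:30 at 180 minutes.

180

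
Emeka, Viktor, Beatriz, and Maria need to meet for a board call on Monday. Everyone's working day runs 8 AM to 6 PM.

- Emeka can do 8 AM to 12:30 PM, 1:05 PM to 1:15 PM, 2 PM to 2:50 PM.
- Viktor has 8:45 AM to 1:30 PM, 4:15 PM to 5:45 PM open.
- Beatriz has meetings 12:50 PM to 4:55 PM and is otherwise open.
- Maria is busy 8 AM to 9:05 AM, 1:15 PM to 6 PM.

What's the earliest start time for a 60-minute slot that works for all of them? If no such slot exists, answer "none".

09:05

Emeka free: 08:00-12:30, 13:05-13:15, 14:00-14:50.
Viktor free: 08:45-13:30, 16:15-17:45.
Beatriz free: 08:00-12:50, 16:55-18:00 (invert busy blocks within the working day).
Maria free: 09:05-13:15 (invert busy blocks within the working day).
Emeka ∩ Viktor: 08:45-12:30, 13:05-13:15.
Emeka ∩ Viktor ∩ Beatriz: 08:45-12:30.
Emeka ∩ Viktor ∩ Beatriz ∩ Maria: 09:05-12:30.
So the common availability across everyone is 09:05-12:30.
The first common window of at least 60 minutes is 09:05-12:30, so the earliest start is 09:05.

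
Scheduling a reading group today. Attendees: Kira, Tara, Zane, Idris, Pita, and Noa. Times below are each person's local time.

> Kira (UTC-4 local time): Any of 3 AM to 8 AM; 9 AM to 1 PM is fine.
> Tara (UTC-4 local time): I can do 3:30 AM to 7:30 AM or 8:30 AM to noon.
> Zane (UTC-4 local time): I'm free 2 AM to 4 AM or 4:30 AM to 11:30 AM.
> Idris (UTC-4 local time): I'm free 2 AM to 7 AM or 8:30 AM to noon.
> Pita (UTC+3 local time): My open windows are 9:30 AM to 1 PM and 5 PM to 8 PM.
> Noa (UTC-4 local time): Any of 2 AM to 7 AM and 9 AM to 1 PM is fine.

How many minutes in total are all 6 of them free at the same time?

210

Kira in UTC: 07:00-12:00, 13:00-17:00 (add 4h to convert from UTC-4).
Tara in UTC: 07:30-11:30, 12:30-16:00 (add 4h to convert from UTC-4).
Zane in UTC: 06:00-08:00, 08:30-15:30 (add 4h to convert from UTC-4).
Idris in UTC: 06:00-11:00, 12:30-16:00 (add 4h to convert from UTC-4).
Pita in UTC: 06:30-10:00, 14:00-17:00 (subtract 3h to convert from UTC+3).
Noa in UTC: 06:00-11:00, 13:00-17:00 (add 4h to convert from UTC-4).
Kira ∩ Tara: 07:30-11:30, 13:00-16:00.
Kira ∩ Tara ∩ Zane: 07:30-08:00, 08:30-11:30, 13:00-15:30.
Kira ∩ Tara ∩ Zane ∩ Idris: 07:30-08:00, 08:30-11:00, 13:00-15:30.
Kira ∩ Tara ∩ Zane ∩ Idris ∩ Pita: 07:30-08:00, 08:30-10:00, 14:00-15:30.
Kira ∩ Tara ∩ Zane ∩ Idris ∩ Pita ∩ Noa: 07:30-08:00, 08:30-10:00, 14:00-15:30.
So the common availability across everyone is 07:30-08:00, 08:30-10:00, 14:00-15:30.
Summing the common windows: 30 + 90 + 90 = 210 minutes.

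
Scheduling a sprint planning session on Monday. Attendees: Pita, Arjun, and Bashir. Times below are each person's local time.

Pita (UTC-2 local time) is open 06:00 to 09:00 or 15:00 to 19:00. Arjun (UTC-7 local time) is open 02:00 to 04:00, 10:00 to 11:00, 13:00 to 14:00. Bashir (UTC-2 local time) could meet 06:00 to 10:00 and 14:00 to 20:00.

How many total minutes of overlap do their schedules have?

Pita in UTC: 08:00-11:00, 17:00-21:00 (add 2h to convert from UTC-2).
Arjun in UTC: 09:00-11:00, 17:00-18:00, 20:00-21:00 (add 7h to convert from UTC-7).
Bashir in UTC: 08:00-12:00, 16:00-22:00 (add 2h to convert from UTC-2).
Pita ∩ Arjun: 09:00-11:00, 17:00-18:00, 20:00-21:00.
Pita ∩ Arjun ∩ Bashir: 09:00-11:00, 17:00-18:00, 20:00-21:00.
Those are the intersection windows.
Summing the common windows: 120 + 60 + 60 = 240 minutes.

240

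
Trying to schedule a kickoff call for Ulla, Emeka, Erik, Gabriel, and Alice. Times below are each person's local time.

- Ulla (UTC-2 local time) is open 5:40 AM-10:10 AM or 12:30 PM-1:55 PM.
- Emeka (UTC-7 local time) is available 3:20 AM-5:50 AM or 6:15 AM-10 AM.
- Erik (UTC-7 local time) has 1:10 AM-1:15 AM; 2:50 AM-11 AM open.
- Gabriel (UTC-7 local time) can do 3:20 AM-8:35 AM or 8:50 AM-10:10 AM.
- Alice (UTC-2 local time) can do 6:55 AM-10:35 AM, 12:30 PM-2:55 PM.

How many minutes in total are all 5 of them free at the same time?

Ulla in UTC: 07:40-12:10, 14:30-15:55 (add 2h to convert from UTC-2).
Emeka in UTC: 10:20-12:50, 13:15-17:00 (add 7h to convert from UTC-7).
Erik in UTC: 08:10-08:15, 09:50-18:00 (add 7h to convert from UTC-7).
Gabriel in UTC: 10:20-15:35, 15:50-17:10 (add 7h to convert from UTC-7).
Alice in UTC: 08:55-12:35, 14:30-16:55 (add 2h to convert from UTC-2).
Ulla ∩ Emeka: 10:20-12:10, 14:30-15:55.
Ulla ∩ Emeka ∩ Erik: 10:20-12:10, 14:30-15:55.
Ulla ∩ Emeka ∩ Erik ∩ Gabriel: 10:20-12:10, 14:30-15:35, 15:50-15:55.
Ulla ∩ Emeka ∩ Erik ∩ Gabriel ∩ Alice: 10:20-12:10, 14:30-15:35, 15:50-15:55.
Summing the common windows: 110 + 65 + 5 = 180 minutes.

180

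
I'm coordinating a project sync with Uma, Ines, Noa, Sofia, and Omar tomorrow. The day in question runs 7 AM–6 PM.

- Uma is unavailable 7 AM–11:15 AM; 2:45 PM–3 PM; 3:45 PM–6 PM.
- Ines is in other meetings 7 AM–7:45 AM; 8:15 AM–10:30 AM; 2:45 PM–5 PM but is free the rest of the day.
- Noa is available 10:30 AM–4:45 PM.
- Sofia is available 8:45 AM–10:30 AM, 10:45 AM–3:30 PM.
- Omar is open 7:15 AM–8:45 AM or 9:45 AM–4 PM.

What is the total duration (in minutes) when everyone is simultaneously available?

210

Uma free: 11:15-14:45, 15:00-15:45 (invert busy blocks within the working day).
Ines free: 07:45-08:15, 10:30-14:45, 17:00-18:00 (invert busy blocks within the working day).
Noa free: 10:30-16:45.
Sofia free: 08:45-10:30, 10:45-15:30.
Omar free: 07:15-08:45, 09:45-16:00.
Uma ∩ Ines: 11:15-14:45.
Uma ∩ Ines ∩ Noa: 11:15-14:45.
Uma ∩ Ines ∩ Noa ∩ Sofia: 11:15-14:45.
Uma ∩ Ines ∩ Noa ∩ Sofia ∩ Omar: 11:15-14:45.
Those are the intersection windows.
That's a single block of 210 minutes.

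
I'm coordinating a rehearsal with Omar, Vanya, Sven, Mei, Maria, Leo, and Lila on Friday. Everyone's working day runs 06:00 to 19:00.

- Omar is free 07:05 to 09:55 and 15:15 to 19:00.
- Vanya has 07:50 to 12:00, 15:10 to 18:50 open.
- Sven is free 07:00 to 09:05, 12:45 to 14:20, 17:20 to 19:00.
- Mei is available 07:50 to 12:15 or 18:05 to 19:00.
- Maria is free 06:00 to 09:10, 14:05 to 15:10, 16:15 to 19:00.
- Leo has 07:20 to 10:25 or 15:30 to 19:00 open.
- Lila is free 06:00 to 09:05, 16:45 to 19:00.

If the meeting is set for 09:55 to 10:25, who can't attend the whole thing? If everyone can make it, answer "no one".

Omar: not fully free for 09:55-10:25. Vanya: free for 09:55-10:25. Sven: not fully free for 09:55-10:25. Mei: free for 09:55-10:25. Maria: not fully free for 09:55-10:25. Leo: free for 09:55-10:25. Lila: not fully free for 09:55-10:25.

Lila, Maria, Omar, Sven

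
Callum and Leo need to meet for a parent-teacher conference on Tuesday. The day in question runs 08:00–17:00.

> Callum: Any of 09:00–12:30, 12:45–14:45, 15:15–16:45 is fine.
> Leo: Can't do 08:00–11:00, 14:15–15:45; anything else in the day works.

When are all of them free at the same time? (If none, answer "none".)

11:00-12:30, 12:45-14:15, 15:45-16:45

Callum free: 09:00-12:30, 12:45-14:45, 15:15-16:45.
Leo free: 11:00-14:15, 15:45-17:00 (invert busy blocks within the working day).
Callum ∩ Leo: 11:00-12:30, 12:45-14:15, 15:45-16:45.
So the common availability across everyone is 11:00-12:30, 12:45-14:15, 15:45-16:45.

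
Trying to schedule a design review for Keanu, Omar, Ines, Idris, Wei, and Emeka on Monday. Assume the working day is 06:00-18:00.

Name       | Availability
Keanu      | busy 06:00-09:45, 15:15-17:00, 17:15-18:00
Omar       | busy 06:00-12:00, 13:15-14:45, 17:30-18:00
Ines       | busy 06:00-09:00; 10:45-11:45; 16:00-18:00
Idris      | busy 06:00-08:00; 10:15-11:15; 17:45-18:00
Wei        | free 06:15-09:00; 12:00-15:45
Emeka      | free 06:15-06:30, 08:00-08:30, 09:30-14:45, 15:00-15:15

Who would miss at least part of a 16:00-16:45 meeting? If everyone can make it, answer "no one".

Emeka, Ines, Keanu, Wei

Keanu free: 09:45-15:15, 17:00-17:15 (invert busy blocks within the working day).
Omar free: 12:00-13:15, 14:45-17:30 (invert busy blocks within the working day).
Ines free: 09:00-10:45, 11:45-16:00 (invert busy blocks within the working day).
Idris free: 08:00-10:15, 11:15-17:45 (invert busy blocks within the working day).
Wei free: 06:15-09:00, 12:00-15:45.
Emeka free: 06:15-06:30, 08:00-08:30, 09:30-14:45, 15:00-15:15.
Keanu: not fully free for 16:00-16:45. Omar: free for 16:00-16:45. Ines: not fully free for 16:00-16:45. Idris: free for 16:00-16:45. Wei: not fully free for 16:00-16:45. Emeka: not fully free for 16:00-16:45.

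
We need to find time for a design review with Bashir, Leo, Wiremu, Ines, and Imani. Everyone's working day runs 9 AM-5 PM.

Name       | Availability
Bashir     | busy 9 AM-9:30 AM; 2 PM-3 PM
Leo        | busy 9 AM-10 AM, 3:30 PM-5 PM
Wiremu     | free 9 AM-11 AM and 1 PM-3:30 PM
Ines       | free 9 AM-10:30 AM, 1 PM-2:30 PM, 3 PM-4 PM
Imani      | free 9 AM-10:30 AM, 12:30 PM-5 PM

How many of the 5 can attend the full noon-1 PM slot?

2

Bashir free: 09:30-14:00, 15:00-17:00 (invert busy blocks within the working day).
Leo free: 10:00-15:30 (invert busy blocks within the working day).
Wiremu free: 09:00-11:00, 13:00-15:30.
Ines free: 09:00-10:30, 13:00-14:30, 15:00-16:00.
Imani free: 09:00-10:30, 12:30-17:00.
Bashir and Leo can make the full 12:00-13:00 slot — that's 2.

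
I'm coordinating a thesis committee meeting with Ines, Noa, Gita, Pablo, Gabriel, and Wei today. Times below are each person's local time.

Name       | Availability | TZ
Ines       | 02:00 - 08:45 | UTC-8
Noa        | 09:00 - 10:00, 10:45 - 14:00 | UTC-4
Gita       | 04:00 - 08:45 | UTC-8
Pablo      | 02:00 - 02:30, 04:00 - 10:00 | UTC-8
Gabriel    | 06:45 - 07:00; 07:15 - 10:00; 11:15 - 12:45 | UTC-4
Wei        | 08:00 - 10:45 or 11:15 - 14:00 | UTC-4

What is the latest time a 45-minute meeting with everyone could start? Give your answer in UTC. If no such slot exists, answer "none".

16:00

Ines in UTC: 10:00-16:45 (add 8h to convert from UTC-8).
Noa in UTC: 13:00-14:00, 14:45-18:00 (add 4h to convert from UTC-4).
Gita in UTC: 12:00-16:45 (add 8h to convert from UTC-8).
Pablo in UTC: 10:00-10:30, 12:00-18:00 (add 8h to convert from UTC-8).
Gabriel in UTC: 10:45-11:00, 11:15-14:00, 15:15-16:45 (add 4h to convert from UTC-4).
Wei in UTC: 12:00-14:45, 15:15-18:00 (add 4h to convert from UTC-4).
Ines ∩ Noa: 13:00-14:00, 14:45-16:45.
Ines ∩ Noa ∩ Gita: 13:00-14:00, 14:45-16:45.
Ines ∩ Noa ∩ Gita ∩ Pablo: 13:00-14:00, 14:45-16:45.
Ines ∩ Noa ∩ Gita ∩ Pablo ∩ Gabriel: 13:00-14:00, 15:15-16:45.
Ines ∩ Noa ∩ Gita ∩ Pablo ∩ Gabriel ∩ Wei: 13:00-14:00, 15:15-16:45.
The last common window of at least 45 minutes is 15:15-16:45; a 45-minute meeting can start as late as 16:00 and still end by 16:45.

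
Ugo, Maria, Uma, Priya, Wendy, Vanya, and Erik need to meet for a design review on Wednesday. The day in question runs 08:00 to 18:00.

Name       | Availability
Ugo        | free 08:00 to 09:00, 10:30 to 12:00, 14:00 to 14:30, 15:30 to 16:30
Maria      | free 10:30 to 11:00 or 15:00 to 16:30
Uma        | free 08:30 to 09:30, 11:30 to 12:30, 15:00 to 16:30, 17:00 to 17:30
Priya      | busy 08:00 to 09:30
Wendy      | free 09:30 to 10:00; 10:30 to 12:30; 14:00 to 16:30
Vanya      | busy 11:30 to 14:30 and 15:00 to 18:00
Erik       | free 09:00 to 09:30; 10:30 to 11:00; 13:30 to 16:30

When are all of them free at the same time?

Ugo free: 08:00-09:00, 10:30-12:00, 14:00-14:30, 15:30-16:30.
Maria free: 10:30-11:00, 15:00-16:30.
Uma free: 08:30-09:30, 11:30-12:30, 15:00-16:30, 17:00-17:30.
Priya free: 09:30-18:00 (invert busy blocks within the working day).
Wendy free: 09:30-10:00, 10:30-12:30, 14:00-16:30.
Vanya free: 08:00-11:30, 14:30-15:00 (invert busy blocks within the working day).
Erik free: 09:00-09:30, 10:30-11:00, 13:30-16:30.
Ugo ∩ Maria: 10:30-11:00, 15:30-16:30.
Ugo ∩ Maria ∩ Uma: 15:30-16:30.
Ugo ∩ Maria ∩ Uma ∩ Priya: 15:30-16:30.
Ugo ∩ Maria ∩ Uma ∩ Priya ∩ Wendy: 15:30-16:30.
Ugo ∩ Maria ∩ Uma ∩ Priya ∩ Wendy ∩ Vanya: ∅.
Ugo ∩ Maria ∩ Uma ∩ Priya ∩ Wendy ∩ Vanya ∩ Erik: ∅.
There is no time when everyone is free.

none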